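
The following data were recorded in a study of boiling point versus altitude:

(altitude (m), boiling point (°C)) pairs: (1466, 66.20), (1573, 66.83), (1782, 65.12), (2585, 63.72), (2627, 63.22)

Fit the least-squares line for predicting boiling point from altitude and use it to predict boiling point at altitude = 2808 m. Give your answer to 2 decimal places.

n = 5, Σx = 10033, Σy = 325.09, Σxy = 649011.77, Σx² = 21382363
Sxx = Σx² − (Σx)²/n = 21382363 − 20132217.8 = 1250145.2
Sxy = Σxy − (Σx)(Σy)/n = 649011.77 − 652325.594 = -3313.824
b = Sxy/Sxx = -3313.824/1250145.2 = -0.002651
a = ȳ − b·x̄ = 65.018 − (-0.002651)·2006.6 = 70.336998
ŷ(2808) = a + b·2808 = 70.336998 + (-0.002651)·2808 = 62.893688

62.89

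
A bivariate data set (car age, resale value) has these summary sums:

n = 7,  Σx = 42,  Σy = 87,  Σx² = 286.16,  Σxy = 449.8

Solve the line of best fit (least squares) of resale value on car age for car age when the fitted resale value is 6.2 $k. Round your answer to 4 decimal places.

8.9469

Sxx = Σx² − (Σx)²/n = 286.16 − 252 = 34.16
Sxy = Σxy − (Σx)(Σy)/n = 449.8 − 522 = -72.2
b = Sxy/Sxx = -72.2/34.16 = -2.113583
a = ȳ − b·x̄ = 12.428571 − (-2.113583)·6 = 25.110070
Set a + b·x = 6.2: x = (6.2 − 25.110070) / (-2.113583) = 8.946925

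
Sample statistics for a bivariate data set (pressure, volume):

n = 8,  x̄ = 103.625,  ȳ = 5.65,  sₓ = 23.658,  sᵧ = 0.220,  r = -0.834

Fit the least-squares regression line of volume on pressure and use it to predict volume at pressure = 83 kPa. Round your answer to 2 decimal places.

b = r · sᵧ/sₓ = -0.834 · 0.22/23.658 = -0.007756
a = ȳ − b·x̄ = 5.65 − (-0.007756)·103.625 = 6.453665
ŷ(83) = a + b·83 = 6.453665 + (-0.007756)·83 = 5.809958

5.81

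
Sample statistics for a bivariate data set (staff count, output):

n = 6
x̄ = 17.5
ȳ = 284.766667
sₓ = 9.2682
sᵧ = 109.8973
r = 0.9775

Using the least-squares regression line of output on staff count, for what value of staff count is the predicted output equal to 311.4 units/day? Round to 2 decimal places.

19.80

b = r · sᵧ/sₓ = 0.9775 · 109.8973/9.2682 = 11.590666
a = ȳ − b·x̄ = 284.766667 − 11.590666·17.5 = 81.930012
Set a + b·x = 311.4: x = (311.4 − 81.930012) / 11.590666 = 19.797826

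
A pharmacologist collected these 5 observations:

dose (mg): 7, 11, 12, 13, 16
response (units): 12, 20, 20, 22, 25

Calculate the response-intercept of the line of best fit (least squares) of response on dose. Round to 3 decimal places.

2.762

n = 5, Σx = 59, Σy = 99, Σxy = 1230, Σx² = 739
Sxx = Σx² − (Σx)²/n = 739 − 696.2 = 42.8
Sxy = Σxy − (Σx)(Σy)/n = 1230 − 1168.2 = 61.8
b = Sxy/Sxx = 61.8/42.8 = 1.443925
a = ȳ − b·x̄ = 19.8 − 1.443925·11.8 = 2.761682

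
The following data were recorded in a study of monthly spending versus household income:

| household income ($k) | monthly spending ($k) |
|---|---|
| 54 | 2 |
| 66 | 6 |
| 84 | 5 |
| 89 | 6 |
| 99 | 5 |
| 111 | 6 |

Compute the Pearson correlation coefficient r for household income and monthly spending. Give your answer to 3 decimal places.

n = 6, Σx = 503, Σy = 30, Σxy = 2619, Σx² = 44371, Σy² = 162
Sxx = Σx² − (Σx)²/n = 44371 − 42168.166667 = 2202.833333
Sxy = Σxy − (Σx)(Σy)/n = 2619 − 2515 = 104
Syy = Σy² − (Σy)²/n = 162 − 150 = 12
r = Sxy/√(Sxx·Syy) = 104/√(26434) = 104/162.585362 = 0.639664

0.640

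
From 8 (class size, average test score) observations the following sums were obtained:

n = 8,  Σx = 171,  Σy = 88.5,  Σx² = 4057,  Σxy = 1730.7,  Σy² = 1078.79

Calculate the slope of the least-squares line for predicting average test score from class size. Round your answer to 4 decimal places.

-0.4006

Sxx = Σx² − (Σx)²/n = 4057 − 3655.125 = 401.875
Sxy = Σxy − (Σx)(Σy)/n = 1730.7 − 1891.6875 = -160.9875
b = Sxy/Sxx = -160.9875/401.875 = -0.400591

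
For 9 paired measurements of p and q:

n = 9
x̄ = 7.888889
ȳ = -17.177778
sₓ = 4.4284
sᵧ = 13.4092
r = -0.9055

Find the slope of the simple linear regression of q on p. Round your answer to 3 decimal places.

-2.742

b = r · sᵧ/sₓ = -0.9055 · 13.4092/4.4284 = -2.741855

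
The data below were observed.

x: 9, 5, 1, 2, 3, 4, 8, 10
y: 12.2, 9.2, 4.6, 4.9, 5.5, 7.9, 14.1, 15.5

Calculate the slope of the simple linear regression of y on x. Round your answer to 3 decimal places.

1.234

n = 8, Σx = 42, Σy = 73.9, Σxy = 486.1, Σx² = 300
Sxx = Σx² − (Σx)²/n = 300 − 220.5 = 79.5
Sxy = Σxy − (Σx)(Σy)/n = 486.1 − 387.975 = 98.125
b = Sxy/Sxx = 98.125/79.5 = 1.234277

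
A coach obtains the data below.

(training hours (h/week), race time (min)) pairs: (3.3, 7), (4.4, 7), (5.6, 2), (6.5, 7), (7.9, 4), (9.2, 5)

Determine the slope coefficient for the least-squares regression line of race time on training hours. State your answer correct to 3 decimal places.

n = 6, Σx = 36.9, Σy = 32, Σxy = 188.2, Σx² = 250.91
Sxx = Σx² − (Σx)²/n = 250.91 − 226.935 = 23.975
Sxy = Σxy − (Σx)(Σy)/n = 188.2 − 196.8 = -8.6
b = Sxy/Sxx = -8.6/23.975 = -0.358707

-0.359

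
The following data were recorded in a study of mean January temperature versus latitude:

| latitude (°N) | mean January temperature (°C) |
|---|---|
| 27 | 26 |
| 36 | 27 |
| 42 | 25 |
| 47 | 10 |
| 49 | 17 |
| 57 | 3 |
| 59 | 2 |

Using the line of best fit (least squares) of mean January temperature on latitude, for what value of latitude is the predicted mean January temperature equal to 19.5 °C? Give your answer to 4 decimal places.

40.8856

n = 7, Σx = 317, Σy = 110, Σxy = 4316, Σx² = 15129
Sxx = Σx² − (Σx)²/n = 15129 − 14355.571429 = 773.428571
Sxy = Σxy − (Σx)(Σy)/n = 4316 − 4981.428571 = -665.428571
b = Sxy/Sxx = -665.428571/773.428571 = -0.860362
a = ȳ − b·x̄ = 15.714286 − (-0.860362)·45.285714 = 54.676395
Set a + b·x = 19.5: x = (19.5 − 54.676395) / (-0.860362) = 40.885573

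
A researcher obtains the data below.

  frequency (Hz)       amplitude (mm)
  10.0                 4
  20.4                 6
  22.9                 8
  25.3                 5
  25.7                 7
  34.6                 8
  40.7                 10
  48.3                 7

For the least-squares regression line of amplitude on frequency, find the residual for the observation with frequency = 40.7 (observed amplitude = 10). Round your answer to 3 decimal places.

n = 8, Σx = 227.9, Σy = 55, Σxy = 1673.9, Σx² = 7527.69
Sxx = Σx² − (Σx)²/n = 7527.69 − 6492.30125 = 1035.38875
Sxy = Σxy − (Σx)(Σy)/n = 1673.9 − 1566.8125 = 107.0875
b = Sxy/Sxx = 107.0875/1035.38875 = 0.103427
a = ȳ − b·x̄ = 6.875 − 0.103427·28.4875 = 3.928614
ŷ(40.7) = 3.928614 + 0.103427·40.7 = 8.138106
residual = y − ŷ = 10 − 8.138106 = 1.861894

1.862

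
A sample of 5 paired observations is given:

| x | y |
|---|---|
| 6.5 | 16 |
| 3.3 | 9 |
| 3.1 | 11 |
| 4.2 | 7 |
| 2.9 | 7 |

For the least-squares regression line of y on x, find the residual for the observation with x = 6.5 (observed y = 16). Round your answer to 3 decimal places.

n = 5, Σx = 20, Σy = 50, Σxy = 217.5, Σx² = 88.8
Sxx = Σx² − (Σx)²/n = 88.8 − 80 = 8.8
Sxy = Σxy − (Σx)(Σy)/n = 217.5 − 200 = 17.5
b = Sxy/Sxx = 17.5/8.8 = 1.988636
a = ȳ − b·x̄ = 10 − 1.988636·4 = 2.045455
ŷ(6.5) = 2.045455 + 1.988636·6.5 = 14.971591
residual = y − ŷ = 16 − 14.971591 = 1.028409

1.028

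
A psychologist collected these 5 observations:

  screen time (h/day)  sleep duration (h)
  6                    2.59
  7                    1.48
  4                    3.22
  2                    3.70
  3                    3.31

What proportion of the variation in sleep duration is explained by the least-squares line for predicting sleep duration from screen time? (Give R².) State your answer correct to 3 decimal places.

n = 5, Σx = 22, Σy = 14.3, Σxy = 56.11, Σx² = 114, Σy² = 43.913
Sxx = Σx² − (Σx)²/n = 114 − 96.8 = 17.2
Sxy = Σxy − (Σx)(Σy)/n = 56.11 − 62.92 = -6.81
Syy = Σy² − (Σy)²/n = 43.913 − 40.898 = 3.015
R² = Sxy²/(Sxx·Syy) = (-6.81)²/(17.2·3.015) = 0.894290

0.894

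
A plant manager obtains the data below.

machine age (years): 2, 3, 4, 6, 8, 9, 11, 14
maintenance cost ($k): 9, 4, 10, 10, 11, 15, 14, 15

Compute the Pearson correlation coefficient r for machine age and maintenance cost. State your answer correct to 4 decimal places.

n = 8, Σx = 57, Σy = 88, Σxy = 717, Σx² = 527, Σy² = 1064
Sxx = Σx² − (Σx)²/n = 527 − 406.125 = 120.875
Sxy = Σxy − (Σx)(Σy)/n = 717 − 627 = 90
Syy = Σy² − (Σy)²/n = 1064 − 968 = 96
r = Sxy/√(Sxx·Syy) = 90/√(11604) = 90/107.721864 = 0.835485

0.8355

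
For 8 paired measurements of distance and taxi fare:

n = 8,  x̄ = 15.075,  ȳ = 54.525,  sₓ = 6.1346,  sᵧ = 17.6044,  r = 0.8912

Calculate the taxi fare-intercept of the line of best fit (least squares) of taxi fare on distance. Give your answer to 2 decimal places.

b = r · sᵧ/sₓ = 0.8912 · 17.6044/6.1346 = 2.557468
a = ȳ − b·x̄ = 54.525 − 2.557468·15.075 = 15.971175

15.97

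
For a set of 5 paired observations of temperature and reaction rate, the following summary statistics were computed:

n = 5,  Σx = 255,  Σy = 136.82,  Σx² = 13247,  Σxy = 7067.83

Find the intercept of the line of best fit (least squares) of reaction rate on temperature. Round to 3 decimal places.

8.395

Sxx = Σx² − (Σx)²/n = 13247 − 13005 = 242
Sxy = Σxy − (Σx)(Σy)/n = 7067.83 − 6977.82 = 90.01
b = Sxy/Sxx = 90.01/242 = 0.371942
a = ȳ − b·x̄ = 27.364 − 0.371942·51 = 8.394950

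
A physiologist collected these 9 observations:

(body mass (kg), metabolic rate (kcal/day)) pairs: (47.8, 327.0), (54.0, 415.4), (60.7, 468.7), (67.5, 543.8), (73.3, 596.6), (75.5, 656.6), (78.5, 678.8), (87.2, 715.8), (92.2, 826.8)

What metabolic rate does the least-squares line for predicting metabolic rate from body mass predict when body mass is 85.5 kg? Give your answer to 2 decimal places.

738.05

n = 9, Σx = 636.7, Σy = 5229.5, Σxy = 388457.39, Σx² = 46781.65
Sxx = Σx² − (Σx)²/n = 46781.65 − 45042.987778 = 1738.662222
Sxy = Σxy − (Σx)(Σy)/n = 388457.39 − 369958.072222 = 18499.317778
b = Sxy/Sxx = 18499.317778/1738.662222 = 10.639972
a = ȳ − b·x̄ = 581.055556 − 10.639972·70.744444 = -171.663369
ŷ(85.5) = a + b·85.5 = -171.663369 + 10.639972·85.5 = 738.054257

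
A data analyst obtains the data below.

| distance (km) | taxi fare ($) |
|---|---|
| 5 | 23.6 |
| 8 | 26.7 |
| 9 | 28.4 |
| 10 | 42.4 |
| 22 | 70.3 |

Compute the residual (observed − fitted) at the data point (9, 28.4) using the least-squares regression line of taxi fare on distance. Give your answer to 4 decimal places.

-4.7089

n = 5, Σx = 54, Σy = 191.4, Σxy = 2557.8, Σx² = 754
Sxx = Σx² − (Σx)²/n = 754 − 583.2 = 170.8
Sxy = Σxy − (Σx)(Σy)/n = 2557.8 − 2067.12 = 490.68
b = Sxy/Sxx = 490.68/170.8 = 2.872834
a = ȳ − b·x̄ = 38.28 − 2.872834·10.8 = 7.253396
ŷ(9) = 7.253396 + 2.872834·9 = 33.108899
residual = y − ŷ = 28.4 − 33.108899 = -4.708899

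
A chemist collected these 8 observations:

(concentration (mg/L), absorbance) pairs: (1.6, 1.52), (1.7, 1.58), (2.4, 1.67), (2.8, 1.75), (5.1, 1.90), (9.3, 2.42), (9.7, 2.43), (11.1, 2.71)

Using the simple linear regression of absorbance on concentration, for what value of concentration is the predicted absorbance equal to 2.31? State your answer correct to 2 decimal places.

n = 8, Σx = 43.7, Σy = 15.98, Σxy = 99.874, Σx² = 348.85
Sxx = Σx² − (Σx)²/n = 348.85 − 238.71125 = 110.13875
Sxy = Σxy − (Σx)(Σy)/n = 99.874 − 87.29075 = 12.58325
b = Sxy/Sxx = 12.58325/110.13875 = 0.114249
a = ȳ − b·x̄ = 1.9975 − 0.114249·5.4625 = 1.373414
Set a + b·x = 2.31: x = (2.31 − 1.373414) / 0.114249 = 8.197752

8.20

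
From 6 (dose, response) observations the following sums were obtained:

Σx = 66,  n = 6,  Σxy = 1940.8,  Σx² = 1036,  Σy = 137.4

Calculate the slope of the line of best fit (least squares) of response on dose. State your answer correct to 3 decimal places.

1.385

Sxx = Σx² − (Σx)²/n = 1036 − 726 = 310
Sxy = Σxy − (Σx)(Σy)/n = 1940.8 − 1511.4 = 429.4
b = Sxy/Sxx = 429.4/310 = 1.385161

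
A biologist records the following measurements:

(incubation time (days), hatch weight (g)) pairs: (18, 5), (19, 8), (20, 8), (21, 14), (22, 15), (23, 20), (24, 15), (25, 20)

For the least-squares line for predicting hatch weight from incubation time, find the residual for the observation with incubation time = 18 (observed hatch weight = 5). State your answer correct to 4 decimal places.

-0.7500

n = 8, Σx = 172, Σy = 105, Σxy = 2346, Σx² = 3740
Sxx = Σx² − (Σx)²/n = 3740 − 3698 = 42
Sxy = Σxy − (Σx)(Σy)/n = 2346 − 2257.5 = 88.5
b = Sxy/Sxx = 88.5/42 = 2.107143
a = ȳ − b·x̄ = 13.125 − 2.107143·21.5 = -32.178571
ŷ(18) = -32.178571 + 2.107143·18 = 5.75
residual = y − ŷ = 5 − 5.75 = -0.75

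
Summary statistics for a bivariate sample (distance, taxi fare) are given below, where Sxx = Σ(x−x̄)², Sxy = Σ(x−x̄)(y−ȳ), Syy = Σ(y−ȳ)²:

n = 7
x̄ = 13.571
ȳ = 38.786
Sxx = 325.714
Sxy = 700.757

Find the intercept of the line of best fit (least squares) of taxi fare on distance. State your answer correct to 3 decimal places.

9.589

b = Sxy/Sxx = 700.757/325.714 = 2.151449
a = ȳ − b·x̄ = 38.786 − 2.151449·13.571 = 9.588688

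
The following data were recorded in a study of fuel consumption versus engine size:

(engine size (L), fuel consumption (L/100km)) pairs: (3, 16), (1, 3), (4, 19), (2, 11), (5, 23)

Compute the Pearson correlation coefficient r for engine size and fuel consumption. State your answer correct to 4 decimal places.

0.9814

n = 5, Σx = 15, Σy = 72, Σxy = 264, Σx² = 55, Σy² = 1276
Sxx = Σx² − (Σx)²/n = 55 − 45 = 10
Sxy = Σxy − (Σx)(Σy)/n = 264 − 216 = 48
Syy = Σy² − (Σy)²/n = 1276 − 1036.8 = 239.2
r = Sxy/√(Sxx·Syy) = 48/√(2392) = 48/48.908077 = 0.981433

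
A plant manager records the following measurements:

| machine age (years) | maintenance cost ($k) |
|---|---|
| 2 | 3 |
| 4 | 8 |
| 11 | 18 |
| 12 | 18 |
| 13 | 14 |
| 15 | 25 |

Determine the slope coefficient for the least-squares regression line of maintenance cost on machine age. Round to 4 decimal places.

1.3964

n = 6, Σx = 57, Σy = 86, Σxy = 1009, Σx² = 679
Sxx = Σx² − (Σx)²/n = 679 − 541.5 = 137.5
Sxy = Σxy − (Σx)(Σy)/n = 1009 − 817 = 192
b = Sxy/Sxx = 192/137.5 = 1.396364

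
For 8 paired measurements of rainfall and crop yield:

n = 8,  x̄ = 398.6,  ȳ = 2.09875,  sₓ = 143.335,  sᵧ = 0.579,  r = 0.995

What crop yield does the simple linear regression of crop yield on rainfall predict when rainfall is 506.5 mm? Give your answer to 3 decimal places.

b = r · sᵧ/sₓ = 0.995 · 0.579/143.335 = 0.004019
a = ȳ − b·x̄ = 2.09875 − 0.004019·398.6 = 0.496661
ŷ(506.5) = a + b·506.5 = 0.496661 + 0.004019·506.5 = 2.532431

2.532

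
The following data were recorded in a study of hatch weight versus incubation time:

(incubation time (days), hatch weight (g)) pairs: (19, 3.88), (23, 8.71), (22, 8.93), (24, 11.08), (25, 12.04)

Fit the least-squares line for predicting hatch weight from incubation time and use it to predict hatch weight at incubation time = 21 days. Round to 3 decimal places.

6.772

n = 5, Σx = 113, Σy = 44.64, Σxy = 1037.43, Σx² = 2575
Sxx = Σx² − (Σx)²/n = 2575 − 2553.8 = 21.2
Sxy = Σxy − (Σx)(Σy)/n = 1037.43 − 1008.864 = 28.566
b = Sxy/Sxx = 28.566/21.2 = 1.347453
a = ȳ − b·x̄ = 8.928 − 1.347453·22.6 = -21.524434
ŷ(21) = a + b·21 = -21.524434 + 1.347453·21 = 6.772075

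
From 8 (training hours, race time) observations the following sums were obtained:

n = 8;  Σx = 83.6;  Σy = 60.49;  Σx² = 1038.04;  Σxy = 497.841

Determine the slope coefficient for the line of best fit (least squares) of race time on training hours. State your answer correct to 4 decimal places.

-0.8167

Sxx = Σx² − (Σx)²/n = 1038.04 − 873.62 = 164.42
Sxy = Σxy − (Σx)(Σy)/n = 497.841 − 632.1205 = -134.2795
b = Sxy/Sxx = -134.2795/164.42 = -0.816686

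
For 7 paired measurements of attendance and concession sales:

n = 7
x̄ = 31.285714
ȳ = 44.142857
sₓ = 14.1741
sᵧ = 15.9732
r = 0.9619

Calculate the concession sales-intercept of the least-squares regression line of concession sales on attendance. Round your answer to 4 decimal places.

b = r · sᵧ/sₓ = 0.9619 · 15.9732/14.1741 = 1.083993
a = ȳ − b·x̄ = 44.142857 − 1.083993·31.285714 = 10.229371

10.2294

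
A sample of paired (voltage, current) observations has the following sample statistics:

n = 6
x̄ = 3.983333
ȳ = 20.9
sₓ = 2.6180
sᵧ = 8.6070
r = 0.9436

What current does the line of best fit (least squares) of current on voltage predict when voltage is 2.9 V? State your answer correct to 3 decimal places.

17.539

b = r · sᵧ/sₓ = 0.9436 · 8.607/2.618 = 3.102202
a = ȳ − b·x̄ = 20.9 − 3.102202·3.983333 = 8.542896
ŷ(2.9) = a + b·2.9 = 8.542896 + 3.102202·2.9 = 17.539282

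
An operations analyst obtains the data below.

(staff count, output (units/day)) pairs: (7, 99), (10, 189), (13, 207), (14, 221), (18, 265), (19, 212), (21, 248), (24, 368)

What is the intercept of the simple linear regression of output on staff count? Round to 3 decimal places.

n = 8, Σx = 126, Σy = 1809, Σxy = 31206, Σx² = 2216
Sxx = Σx² − (Σx)²/n = 2216 − 1984.5 = 231.5
Sxy = Σxy − (Σx)(Σy)/n = 31206 − 28491.75 = 2714.25
b = Sxy/Sxx = 2714.25/231.5 = 11.724622
a = ȳ − b·x̄ = 226.125 − 11.724622·15.75 = 41.462203

41.462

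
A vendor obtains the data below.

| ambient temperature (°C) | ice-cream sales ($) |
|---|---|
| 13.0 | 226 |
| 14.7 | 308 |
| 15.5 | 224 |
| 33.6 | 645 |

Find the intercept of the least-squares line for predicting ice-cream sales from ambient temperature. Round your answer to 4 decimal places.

n = 4, Σx = 76.8, Σy = 1403, Σxy = 32609.6, Σx² = 1754.3
Sxx = Σx² − (Σx)²/n = 1754.3 − 1474.56 = 279.74
Sxy = Σxy − (Σx)(Σy)/n = 32609.6 − 26937.6 = 5672
b = Sxy/Sxx = 5672/279.74 = 20.275971
a = ȳ − b·x̄ = 350.75 − 20.275971·19.2 = -38.548634

-38.5486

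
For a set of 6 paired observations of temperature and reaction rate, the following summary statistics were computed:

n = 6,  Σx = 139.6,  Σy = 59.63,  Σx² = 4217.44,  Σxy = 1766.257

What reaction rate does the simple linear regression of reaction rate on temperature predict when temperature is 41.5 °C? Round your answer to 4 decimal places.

Sxx = Σx² − (Σx)²/n = 4217.44 − 3248.026667 = 969.413333
Sxy = Σxy − (Σx)(Σy)/n = 1766.257 − 1387.391333 = 378.865667
b = Sxy/Sxx = 378.865667/969.413333 = 0.390820
a = ȳ − b·x̄ = 9.938333 − 0.390820·23.266667 = 0.845266
ŷ(41.5) = a + b·41.5 = 0.845266 + 0.390820·41.5 = 17.064276

17.0643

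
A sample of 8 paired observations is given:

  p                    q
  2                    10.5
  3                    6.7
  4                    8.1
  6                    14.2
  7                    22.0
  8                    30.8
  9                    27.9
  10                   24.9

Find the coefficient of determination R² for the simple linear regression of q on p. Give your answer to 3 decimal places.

0.794

n = 8, Σx = 49, Σy = 145.1, Σxy = 1059.2, Σx² = 359, Σy² = 3253.45
Sxx = Σx² − (Σx)²/n = 359 − 300.125 = 58.875
Sxy = Σxy − (Σx)(Σy)/n = 1059.2 − 888.7375 = 170.4625
Syy = Σy² − (Σy)²/n = 3253.45 − 2631.75125 = 621.69875
R² = Sxy²/(Sxx·Syy) = (170.4625)²/(58.875·621.69875) = 0.793865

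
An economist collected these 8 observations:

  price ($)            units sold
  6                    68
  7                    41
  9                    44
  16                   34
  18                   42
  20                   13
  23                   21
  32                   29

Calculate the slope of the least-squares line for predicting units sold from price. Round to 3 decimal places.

n = 8, Σx = 131, Σy = 292, Σxy = 4062, Σx² = 2699
Sxx = Σx² − (Σx)²/n = 2699 − 2145.125 = 553.875
Sxy = Σxy − (Σx)(Σy)/n = 4062 − 4781.5 = -719.5
b = Sxy/Sxx = -719.5/553.875 = -1.299030

-1.299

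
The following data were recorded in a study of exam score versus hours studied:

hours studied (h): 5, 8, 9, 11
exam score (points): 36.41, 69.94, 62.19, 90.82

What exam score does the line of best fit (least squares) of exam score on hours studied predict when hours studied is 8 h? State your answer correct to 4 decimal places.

n = 4, Σx = 33, Σy = 259.36, Σxy = 2300.3, Σx² = 291
Sxx = Σx² − (Σx)²/n = 291 − 272.25 = 18.75
Sxy = Σxy − (Σx)(Σy)/n = 2300.3 − 2139.72 = 160.58
b = Sxy/Sxx = 160.58/18.75 = 8.564267
a = ȳ − b·x̄ = 64.84 − 8.564267·8.25 = -5.8152
ŷ(8) = a + b·8 = -5.8152 + 8.564267·8 = 62.698933

62.6989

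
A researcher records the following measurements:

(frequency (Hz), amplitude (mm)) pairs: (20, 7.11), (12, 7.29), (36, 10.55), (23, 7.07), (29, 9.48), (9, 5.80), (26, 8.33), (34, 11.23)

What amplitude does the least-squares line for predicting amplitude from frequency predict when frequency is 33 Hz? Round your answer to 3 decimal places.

n = 8, Σx = 189, Σy = 66.86, Σxy = 1697.61, Σx² = 5123
Sxx = Σx² − (Σx)²/n = 5123 − 4465.125 = 657.875
Sxy = Σxy − (Σx)(Σy)/n = 1697.61 − 1579.5675 = 118.0425
b = Sxy/Sxx = 118.0425/657.875 = 0.179430
a = ȳ − b·x̄ = 8.3575 − 0.179430·23.625 = 4.118467
ŷ(33) = a + b·33 = 4.118467 + 0.179430·33 = 10.039656

10.040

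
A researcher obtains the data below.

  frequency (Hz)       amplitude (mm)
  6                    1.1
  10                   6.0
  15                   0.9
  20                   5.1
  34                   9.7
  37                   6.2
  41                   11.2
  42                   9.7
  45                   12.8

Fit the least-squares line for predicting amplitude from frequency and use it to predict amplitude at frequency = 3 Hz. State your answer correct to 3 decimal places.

n = 9, Σx = 250, Σy = 62.7, Σxy = 2183.9, Σx² = 8756
Sxx = Σx² − (Σx)²/n = 8756 − 6944.444444 = 1811.555556
Sxy = Σxy − (Σx)(Σy)/n = 2183.9 − 1741.666667 = 442.233333
b = Sxy/Sxx = 442.233333/1811.555556 = 0.244118
a = ȳ − b·x̄ = 6.966667 − 0.244118·27.777778 = 0.185611
ŷ(3) = a + b·3 = 0.185611 + 0.244118·3 = 0.917965

0.918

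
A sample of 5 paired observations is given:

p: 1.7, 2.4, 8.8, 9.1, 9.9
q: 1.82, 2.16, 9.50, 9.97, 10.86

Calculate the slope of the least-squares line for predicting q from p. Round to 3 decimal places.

1.124

n = 5, Σx = 31.9, Σy = 34.31, Σxy = 290.119, Σx² = 266.91
Sxx = Σx² − (Σx)²/n = 266.91 − 203.522 = 63.388
Sxy = Σxy − (Σx)(Σy)/n = 290.119 − 218.8978 = 71.2212
b = Sxy/Sxx = 71.2212/63.388 = 1.123575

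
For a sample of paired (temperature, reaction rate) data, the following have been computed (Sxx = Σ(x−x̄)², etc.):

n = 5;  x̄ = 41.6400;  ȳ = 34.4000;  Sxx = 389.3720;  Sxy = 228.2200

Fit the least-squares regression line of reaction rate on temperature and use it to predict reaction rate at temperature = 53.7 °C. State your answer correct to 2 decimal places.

b = Sxy/Sxx = 228.22/389.372 = 0.586123
a = ȳ − b·x̄ = 34.4 − 0.586123·41.64 = 9.993826
ŷ(53.7) = a + b·53.7 = 9.993826 + 0.586123·53.7 = 41.468647

41.47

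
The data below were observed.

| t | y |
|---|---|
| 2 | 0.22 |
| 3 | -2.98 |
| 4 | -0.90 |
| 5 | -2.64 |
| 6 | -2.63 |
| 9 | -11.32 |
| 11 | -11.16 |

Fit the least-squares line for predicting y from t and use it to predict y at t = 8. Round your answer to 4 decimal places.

n = 7, Σx = 40, Σy = -31.41, Σxy = -265.72, Σx² = 292
Sxx = Σx² − (Σx)²/n = 292 − 228.571429 = 63.428571
Sxy = Σxy − (Σx)(Σy)/n = -265.72 − (-179.485714) = -86.234286
b = Sxy/Sxx = -86.234286/63.428571 = -1.359550
a = ȳ − b·x̄ = -4.487143 − (-1.359550)·5.714286 = 3.281712
ŷ(8) = a + b·8 = 3.281712 + (-1.359550)·8 = -7.594685

-7.5947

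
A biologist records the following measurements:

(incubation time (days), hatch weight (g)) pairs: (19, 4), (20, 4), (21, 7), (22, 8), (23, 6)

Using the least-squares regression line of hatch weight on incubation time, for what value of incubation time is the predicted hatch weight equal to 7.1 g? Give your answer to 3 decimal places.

n = 5, Σx = 105, Σy = 29, Σxy = 617, Σx² = 2215
Sxx = Σx² − (Σx)²/n = 2215 − 2205 = 10
Sxy = Σxy − (Σx)(Σy)/n = 617 − 609 = 8
b = Sxy/Sxx = 8/10 = 0.8
a = ȳ − b·x̄ = 5.8 − 0.8·21 = -11
Set a + b·x = 7.1: x = (7.1 − (-11)) / 0.8 = 22.625

22.625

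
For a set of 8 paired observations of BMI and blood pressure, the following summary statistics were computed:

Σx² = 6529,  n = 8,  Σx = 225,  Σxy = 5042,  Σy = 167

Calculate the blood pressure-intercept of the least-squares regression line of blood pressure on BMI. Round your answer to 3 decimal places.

Sxx = Σx² − (Σx)²/n = 6529 − 6328.125 = 200.875
Sxy = Σxy − (Σx)(Σy)/n = 5042 − 4696.875 = 345.125
b = Sxy/Sxx = 345.125/200.875 = 1.718108
a = ȳ − b·x̄ = 20.875 − 1.718108·28.125 = -27.446795

-27.447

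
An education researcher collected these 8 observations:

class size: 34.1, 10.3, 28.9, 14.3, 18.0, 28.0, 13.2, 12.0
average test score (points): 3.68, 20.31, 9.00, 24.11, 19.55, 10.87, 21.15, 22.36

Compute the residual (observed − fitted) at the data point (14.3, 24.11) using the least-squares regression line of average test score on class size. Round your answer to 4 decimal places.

n = 8, Σx = 158.8, Σy = 131.03, Σxy = 2143.314, Σx² = 3734.84
Sxx = Σx² − (Σx)²/n = 3734.84 − 3152.18 = 582.66
Sxy = Σxy − (Σx)(Σy)/n = 2143.314 − 2600.9455 = -457.6315
b = Sxy/Sxx = -457.6315/582.66 = -0.785418
a = ȳ − b·x̄ = 16.37875 − (-0.785418)·19.85 = 31.969292
ŷ(14.3) = 31.969292 + (-0.785418)·14.3 = 20.737818
residual = y − ŷ = 24.11 − 20.737818 = 3.372182

3.3722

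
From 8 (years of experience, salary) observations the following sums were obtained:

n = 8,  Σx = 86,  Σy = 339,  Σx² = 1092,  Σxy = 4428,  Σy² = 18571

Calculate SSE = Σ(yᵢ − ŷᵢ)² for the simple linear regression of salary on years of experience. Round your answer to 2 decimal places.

538.63

Sxx = Σx² − (Σx)²/n = 1092 − 924.5 = 167.5
Sxy = Σxy − (Σx)(Σy)/n = 4428 − 3644.25 = 783.75
Syy = Σy² − (Σy)²/n = 18571 − 14365.125 = 4205.875
b = Sxy/Sxx = 783.75/167.5 = 4.679104
SSE = Syy − b·Sxy = 4205.875 − 4.679104·783.75 = 538.626866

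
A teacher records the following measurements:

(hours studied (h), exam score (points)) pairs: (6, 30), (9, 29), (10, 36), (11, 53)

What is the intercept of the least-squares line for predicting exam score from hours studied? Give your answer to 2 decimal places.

3.57

n = 4, Σx = 36, Σy = 148, Σxy = 1384, Σx² = 338
Sxx = Σx² − (Σx)²/n = 338 − 324 = 14
Sxy = Σxy − (Σx)(Σy)/n = 1384 − 1332 = 52
b = Sxy/Sxx = 52/14 = 3.714286
a = ȳ − b·x̄ = 37 − 3.714286·9 = 3.571429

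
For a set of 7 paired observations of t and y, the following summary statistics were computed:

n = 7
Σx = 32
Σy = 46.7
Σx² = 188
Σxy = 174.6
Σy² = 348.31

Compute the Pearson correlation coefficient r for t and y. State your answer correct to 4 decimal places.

Sxx = Σx² − (Σx)²/n = 188 − 146.285714 = 41.714286
Sxy = Σxy − (Σx)(Σy)/n = 174.6 − 213.485714 = -38.885714
Syy = Σy² − (Σy)²/n = 348.31 − 311.555714 = 36.754286
r = Sxy/√(Sxx·Syy) = -38.885714/√(1533.178776) = -38.885714/39.155827 = -0.993102

-0.9931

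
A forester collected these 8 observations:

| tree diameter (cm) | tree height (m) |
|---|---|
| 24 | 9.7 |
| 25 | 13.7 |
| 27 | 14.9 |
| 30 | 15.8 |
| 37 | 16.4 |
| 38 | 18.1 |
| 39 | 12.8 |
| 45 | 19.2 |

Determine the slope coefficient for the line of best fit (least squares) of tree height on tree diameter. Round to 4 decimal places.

n = 8, Σx = 265, Σy = 120.6, Σxy = 4109.4, Σx² = 9189
Sxx = Σx² − (Σx)²/n = 9189 − 8778.125 = 410.875
Sxy = Σxy − (Σx)(Σy)/n = 4109.4 − 3994.875 = 114.525
b = Sxy/Sxx = 114.525/410.875 = 0.278734

0.2787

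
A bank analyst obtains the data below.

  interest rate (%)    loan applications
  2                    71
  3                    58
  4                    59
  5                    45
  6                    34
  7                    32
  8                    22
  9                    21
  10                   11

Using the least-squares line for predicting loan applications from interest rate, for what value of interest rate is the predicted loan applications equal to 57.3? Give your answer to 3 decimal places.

3.524

n = 9, Σx = 54, Σy = 353, Σxy = 1680, Σx² = 384
Sxx = Σx² − (Σx)²/n = 384 − 324 = 60
Sxy = Σxy − (Σx)(Σy)/n = 1680 − 2118 = -438
b = Sxy/Sxx = -438/60 = -7.3
a = ȳ − b·x̄ = 39.222222 − (-7.3)·6 = 83.022222
Set a + b·x = 57.3: x = (57.3 − 83.022222) / (-7.3) = 3.523592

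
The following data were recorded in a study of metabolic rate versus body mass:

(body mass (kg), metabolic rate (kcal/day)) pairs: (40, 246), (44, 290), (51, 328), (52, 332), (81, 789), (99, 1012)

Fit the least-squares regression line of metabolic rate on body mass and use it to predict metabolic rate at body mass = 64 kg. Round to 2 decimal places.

n = 6, Σx = 367, Σy = 2997, Σxy = 220689, Σx² = 25203
Sxx = Σx² − (Σx)²/n = 25203 − 22448.166667 = 2754.833333
Sxy = Σxy − (Σx)(Σy)/n = 220689 − 183316.5 = 37372.5
b = Sxy/Sxx = 37372.5/2754.833333 = 13.566156
a = ȳ − b·x̄ = 499.5 − 13.566156·61.166667 = -330.296570
ŷ(64) = a + b·64 = -330.296570 + 13.566156·64 = 537.937443

537.94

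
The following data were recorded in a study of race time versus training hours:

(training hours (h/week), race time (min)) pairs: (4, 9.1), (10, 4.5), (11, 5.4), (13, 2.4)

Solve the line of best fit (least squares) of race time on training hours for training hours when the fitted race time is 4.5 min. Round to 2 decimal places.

n = 4, Σx = 38, Σy = 21.4, Σxy = 172, Σx² = 406
Sxx = Σx² − (Σx)²/n = 406 − 361 = 45
Sxy = Σxy − (Σx)(Σy)/n = 172 − 203.3 = -31.3
b = Sxy/Sxx = -31.3/45 = -0.695556
a = ȳ − b·x̄ = 5.35 − (-0.695556)·9.5 = 11.957778
Set a + b·x = 4.5: x = (4.5 − 11.957778) / (-0.695556) = 10.722045

10.72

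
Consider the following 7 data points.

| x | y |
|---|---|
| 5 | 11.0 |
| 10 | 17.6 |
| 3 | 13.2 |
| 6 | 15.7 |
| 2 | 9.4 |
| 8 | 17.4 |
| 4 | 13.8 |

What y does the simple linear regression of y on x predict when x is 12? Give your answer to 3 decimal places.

20.275

n = 7, Σx = 38, Σy = 98.1, Σxy = 578, Σx² = 254
Sxx = Σx² − (Σx)²/n = 254 − 206.285714 = 47.714286
Sxy = Σxy − (Σx)(Σy)/n = 578 − 532.542857 = 45.457143
b = Sxy/Sxx = 45.457143/47.714286 = 0.952695
a = ȳ − b·x̄ = 14.014286 − 0.952695·5.428571 = 8.842515
ŷ(12) = a + b·12 = 8.842515 + 0.952695·12 = 20.274850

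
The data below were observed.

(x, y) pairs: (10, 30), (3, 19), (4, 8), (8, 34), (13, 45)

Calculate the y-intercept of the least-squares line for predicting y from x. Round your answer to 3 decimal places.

n = 5, Σx = 38, Σy = 136, Σxy = 1246, Σx² = 358
Sxx = Σx² − (Σx)²/n = 358 − 288.8 = 69.2
Sxy = Σxy − (Σx)(Σy)/n = 1246 − 1033.6 = 212.4
b = Sxy/Sxx = 212.4/69.2 = 3.069364
a = ȳ − b·x̄ = 27.2 − 3.069364·7.6 = 3.872832

3.873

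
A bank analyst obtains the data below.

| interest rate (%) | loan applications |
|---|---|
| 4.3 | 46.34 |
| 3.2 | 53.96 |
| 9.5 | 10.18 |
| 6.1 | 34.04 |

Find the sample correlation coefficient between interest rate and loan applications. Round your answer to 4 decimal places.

n = 4, Σx = 23.1, Σy = 144.52, Σxy = 676.288, Σx² = 156.19, Σy² = 6321.4312
Sxx = Σx² − (Σx)²/n = 156.19 − 133.4025 = 22.7875
Sxy = Σxy − (Σx)(Σy)/n = 676.288 − 834.603 = -158.315
Syy = Σy² − (Σy)²/n = 6321.4312 − 5221.5076 = 1099.9236
r = Sxy/√(Sxx·Syy) = -158.315/√(25064.509035) = -158.315/158.317747 = -0.999983

-1.0000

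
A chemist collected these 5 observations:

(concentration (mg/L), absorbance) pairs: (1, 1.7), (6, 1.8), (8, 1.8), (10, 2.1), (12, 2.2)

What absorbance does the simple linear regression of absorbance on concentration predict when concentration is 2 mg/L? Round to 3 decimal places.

n = 5, Σx = 37, Σy = 9.6, Σxy = 74.3, Σx² = 345
Sxx = Σx² − (Σx)²/n = 345 − 273.8 = 71.2
Sxy = Σxy − (Σx)(Σy)/n = 74.3 − 71.04 = 3.26
b = Sxy/Sxx = 3.26/71.2 = 0.045787
a = ȳ − b·x̄ = 1.92 − 0.045787·7.4 = 1.581180
ŷ(2) = a + b·2 = 1.581180 + 0.045787·2 = 1.672753

1.673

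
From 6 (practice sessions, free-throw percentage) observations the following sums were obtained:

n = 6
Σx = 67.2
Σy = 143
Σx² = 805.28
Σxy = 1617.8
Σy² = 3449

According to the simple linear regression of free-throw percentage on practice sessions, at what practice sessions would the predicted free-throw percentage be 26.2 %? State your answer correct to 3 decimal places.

18.890

Sxx = Σx² − (Σx)²/n = 805.28 − 752.64 = 52.64
Sxy = Σxy − (Σx)(Σy)/n = 1617.8 − 1601.6 = 16.2
b = Sxy/Sxx = 16.2/52.64 = 0.307751
a = ȳ − b·x̄ = 23.833333 − 0.307751·11.2 = 20.386525
Set a + b·x = 26.2: x = (26.2 − 20.386525) / 0.307751 = 18.890206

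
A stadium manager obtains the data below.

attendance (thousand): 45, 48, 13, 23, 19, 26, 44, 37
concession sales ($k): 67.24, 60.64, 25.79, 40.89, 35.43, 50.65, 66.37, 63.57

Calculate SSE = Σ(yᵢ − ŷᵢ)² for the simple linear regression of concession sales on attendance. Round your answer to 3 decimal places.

179.014

n = 8, Σx = 255, Σy = 410.58, Σxy = 14474.7, Σx² = 9369, Σy² = 22802.3726
Sxx = Σx² − (Σx)²/n = 9369 − 8128.125 = 1240.875
Sxy = Σxy − (Σx)(Σy)/n = 14474.7 − 13087.2375 = 1387.4625
Syy = Σy² − (Σy)²/n = 22802.3726 − 21071.99205 = 1730.38055
b = Sxy/Sxx = 1387.4625/1240.875 = 1.118132
SSE = Syy − b·Sxy = 1730.38055 − 1.118132·1387.4625 = 179.013822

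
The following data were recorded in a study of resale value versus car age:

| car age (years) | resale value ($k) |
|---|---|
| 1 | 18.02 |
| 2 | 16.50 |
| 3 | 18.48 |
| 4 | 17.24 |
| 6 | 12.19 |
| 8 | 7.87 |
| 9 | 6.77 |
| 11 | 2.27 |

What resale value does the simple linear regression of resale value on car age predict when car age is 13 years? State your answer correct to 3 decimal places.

n = 8, Σx = 44, Σy = 99.34, Σxy = 397.42, Σx² = 332
Sxx = Σx² − (Σx)²/n = 332 − 242 = 90
Sxy = Σxy − (Σx)(Σy)/n = 397.42 − 546.37 = -148.95
b = Sxy/Sxx = -148.95/90 = -1.655
a = ȳ − b·x̄ = 12.4175 − (-1.655)·5.5 = 21.52
ŷ(13) = a + b·13 = 21.52 + (-1.655)·13 = 0.005

0.005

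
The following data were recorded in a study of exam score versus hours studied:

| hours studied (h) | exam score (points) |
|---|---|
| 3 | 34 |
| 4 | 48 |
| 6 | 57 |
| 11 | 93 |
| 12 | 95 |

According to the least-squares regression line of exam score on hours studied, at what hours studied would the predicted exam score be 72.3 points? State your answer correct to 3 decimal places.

n = 5, Σx = 36, Σy = 327, Σxy = 2799, Σx² = 326
Sxx = Σx² − (Σx)²/n = 326 − 259.2 = 66.8
Sxy = Σxy − (Σx)(Σy)/n = 2799 − 2354.4 = 444.6
b = Sxy/Sxx = 444.6/66.8 = 6.655689
a = ȳ − b·x̄ = 65.4 − 6.655689·7.2 = 17.479042
Set a + b·x = 72.3: x = (72.3 − 17.479042) / 6.655689 = 8.236707

8.237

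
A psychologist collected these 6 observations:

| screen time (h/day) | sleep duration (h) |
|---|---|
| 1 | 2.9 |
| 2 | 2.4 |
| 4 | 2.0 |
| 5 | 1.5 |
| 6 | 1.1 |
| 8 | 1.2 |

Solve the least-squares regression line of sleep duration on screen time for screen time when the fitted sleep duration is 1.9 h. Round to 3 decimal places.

4.142

n = 6, Σx = 26, Σy = 11.1, Σxy = 39.4, Σx² = 146
Sxx = Σx² − (Σx)²/n = 146 − 112.666667 = 33.333333
Sxy = Σxy − (Σx)(Σy)/n = 39.4 − 48.1 = -8.7
b = Sxy/Sxx = -8.7/33.333333 = -0.261
a = ȳ − b·x̄ = 1.85 − (-0.261)·4.333333 = 2.981
Set a + b·x = 1.9: x = (1.9 − 2.981) / (-0.261) = 4.141762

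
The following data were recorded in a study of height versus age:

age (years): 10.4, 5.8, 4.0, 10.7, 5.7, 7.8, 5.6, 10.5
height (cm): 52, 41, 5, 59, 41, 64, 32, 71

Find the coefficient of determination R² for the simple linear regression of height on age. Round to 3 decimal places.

0.699

n = 8, Σx = 60.5, Σy = 365, Σxy = 3087.5, Σx² = 507.23, Σy² = 19733
Sxx = Σx² − (Σx)²/n = 507.23 − 457.53125 = 49.69875
Sxy = Σxy − (Σx)(Σy)/n = 3087.5 − 2760.3125 = 327.1875
Syy = Σy² − (Σy)²/n = 19733 − 16653.125 = 3079.875
R² = Sxy²/(Sxx·Syy) = (327.1875)²/(49.69875·3079.875) = 0.699383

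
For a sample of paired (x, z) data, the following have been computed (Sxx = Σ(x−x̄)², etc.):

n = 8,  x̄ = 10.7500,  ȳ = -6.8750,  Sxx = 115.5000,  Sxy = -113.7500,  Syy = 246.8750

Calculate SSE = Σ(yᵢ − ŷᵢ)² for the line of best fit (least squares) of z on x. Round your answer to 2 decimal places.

b = Sxy/Sxx = -113.75/115.5 = -0.984848
SSE = Syy − b·Sxy = 246.875 − (-0.984848)·(-113.75) = 134.848485

134.85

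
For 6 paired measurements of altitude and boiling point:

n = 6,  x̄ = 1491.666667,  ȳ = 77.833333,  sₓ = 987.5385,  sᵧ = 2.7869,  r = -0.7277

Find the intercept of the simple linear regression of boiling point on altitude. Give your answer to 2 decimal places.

b = r · sᵧ/sₓ = -0.7277 · 2.7869/987.5385 = -0.002054
a = ȳ − b·x̄ = 77.833333 − (-0.002054)·1491.666667 = 80.896647

80.90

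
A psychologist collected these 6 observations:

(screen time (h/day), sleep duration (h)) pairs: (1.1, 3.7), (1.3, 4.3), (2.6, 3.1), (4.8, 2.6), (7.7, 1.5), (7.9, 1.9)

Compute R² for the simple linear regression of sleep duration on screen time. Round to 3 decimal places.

0.918

n = 6, Σx = 25.4, Σy = 17.1, Σxy = 56.76, Σx² = 154.4, Σy² = 54.41
Sxx = Σx² − (Σx)²/n = 154.4 − 107.526667 = 46.873333
Sxy = Σxy − (Σx)(Σy)/n = 56.76 − 72.39 = -15.63
Syy = Σy² − (Σy)²/n = 54.41 − 48.735 = 5.675
R² = Sxy²/(Sxx·Syy) = (-15.63)²/(46.873333·5.675) = 0.918388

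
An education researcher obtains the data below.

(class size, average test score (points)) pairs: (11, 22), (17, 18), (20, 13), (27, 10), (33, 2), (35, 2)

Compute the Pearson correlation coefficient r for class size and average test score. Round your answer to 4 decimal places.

n = 6, Σx = 143, Σy = 67, Σxy = 1214, Σx² = 3853, Σy² = 1085
Sxx = Σx² − (Σx)²/n = 3853 − 3408.166667 = 444.833333
Sxy = Σxy − (Σx)(Σy)/n = 1214 − 1596.833333 = -382.833333
Syy = Σy² − (Σy)²/n = 1085 − 748.166667 = 336.833333
r = Sxy/√(Sxx·Syy) = -382.833333/√(149834.694444) = -382.833333/387.084867 = -0.989017

-0.9890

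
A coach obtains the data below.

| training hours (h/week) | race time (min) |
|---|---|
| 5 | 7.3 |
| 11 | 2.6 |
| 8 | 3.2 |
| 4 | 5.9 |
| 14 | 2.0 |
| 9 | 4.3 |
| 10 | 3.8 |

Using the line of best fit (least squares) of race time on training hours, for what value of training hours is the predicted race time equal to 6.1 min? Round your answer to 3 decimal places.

n = 7, Σx = 61, Σy = 29.1, Σxy = 219, Σx² = 603
Sxx = Σx² − (Σx)²/n = 603 − 531.571429 = 71.428571
Sxy = Σxy − (Σx)(Σy)/n = 219 − 253.585714 = -34.585714
b = Sxy/Sxx = -34.585714/71.428571 = -0.4842
a = ȳ − b·x̄ = 4.157143 − (-0.4842)·8.714286 = 8.3766
Set a + b·x = 6.1: x = (6.1 − 8.3766) / (-0.4842) = 4.701776

4.702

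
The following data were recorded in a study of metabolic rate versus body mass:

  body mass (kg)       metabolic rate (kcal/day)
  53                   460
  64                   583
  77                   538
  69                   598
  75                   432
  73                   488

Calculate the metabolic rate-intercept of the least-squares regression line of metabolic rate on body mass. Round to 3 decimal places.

n = 6, Σx = 411, Σy = 3099, Σxy = 212404, Σx² = 28549
Sxx = Σx² − (Σx)²/n = 28549 − 28153.5 = 395.5
Sxy = Σxy − (Σx)(Σy)/n = 212404 − 212281.5 = 122.5
b = Sxy/Sxx = 122.5/395.5 = 0.309735
a = ȳ − b·x̄ = 516.5 − 0.309735·68.5 = 495.283186

495.283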